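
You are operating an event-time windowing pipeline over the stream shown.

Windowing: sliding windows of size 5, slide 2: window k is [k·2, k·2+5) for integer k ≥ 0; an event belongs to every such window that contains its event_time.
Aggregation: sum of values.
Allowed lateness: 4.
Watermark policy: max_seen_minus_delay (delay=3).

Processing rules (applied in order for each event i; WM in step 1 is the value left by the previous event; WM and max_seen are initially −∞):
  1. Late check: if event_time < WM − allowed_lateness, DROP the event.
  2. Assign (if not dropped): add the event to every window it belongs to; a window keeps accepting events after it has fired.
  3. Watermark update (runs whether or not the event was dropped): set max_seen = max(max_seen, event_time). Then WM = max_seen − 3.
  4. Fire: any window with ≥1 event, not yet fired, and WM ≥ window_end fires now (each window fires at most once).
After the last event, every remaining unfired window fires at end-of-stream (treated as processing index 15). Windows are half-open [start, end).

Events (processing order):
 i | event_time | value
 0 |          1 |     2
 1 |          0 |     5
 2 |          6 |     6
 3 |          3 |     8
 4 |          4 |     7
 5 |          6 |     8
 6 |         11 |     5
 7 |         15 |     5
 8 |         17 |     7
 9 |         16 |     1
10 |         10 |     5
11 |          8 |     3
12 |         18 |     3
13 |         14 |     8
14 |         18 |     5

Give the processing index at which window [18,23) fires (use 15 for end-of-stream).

i=0 t=1 v=2: → [0,5); WM=-2
i=1 t=0 v=5: → [0,5); WM=-2
i=2 t=6 v=6: → [6,11),[4,9),[2,7); WM=3
i=3 t=3 v=8: → [2,7),[0,5); WM=3
i=4 t=4 v=7: → [4,9),[2,7),[0,5); WM=3
i=5 t=6 v=8: → [6,11),[4,9),[2,7); WM=3
i=6 t=11 v=5: → [10,15),[8,13); WM=8; [0,5) fires=22 [2,7) fires=29
i=7 t=15 v=5: → [14,19),[12,17); WM=12; [4,9) fires=21 [6,11) fires=14
i=8 t=17 v=7: → [16,21),[14,19); WM=14; [8,13) fires=5
i=9 t=16 v=1: → [16,21),[14,19),[12,17); WM=14
i=10 t=10 v=5: → [10,15),[8,13),[6,11); WM=14
i=11 t=8 v=3: DROP (t<14-4); WM=14
i=12 t=18 v=3: → [18,23),[16,21),[14,19); WM=15; [10,15) fires=10
i=13 t=14 v=8: → [14,19),[12,17),[10,15); WM=15
i=14 t=18 v=5: → [18,23),[16,21),[14,19); WM=15

15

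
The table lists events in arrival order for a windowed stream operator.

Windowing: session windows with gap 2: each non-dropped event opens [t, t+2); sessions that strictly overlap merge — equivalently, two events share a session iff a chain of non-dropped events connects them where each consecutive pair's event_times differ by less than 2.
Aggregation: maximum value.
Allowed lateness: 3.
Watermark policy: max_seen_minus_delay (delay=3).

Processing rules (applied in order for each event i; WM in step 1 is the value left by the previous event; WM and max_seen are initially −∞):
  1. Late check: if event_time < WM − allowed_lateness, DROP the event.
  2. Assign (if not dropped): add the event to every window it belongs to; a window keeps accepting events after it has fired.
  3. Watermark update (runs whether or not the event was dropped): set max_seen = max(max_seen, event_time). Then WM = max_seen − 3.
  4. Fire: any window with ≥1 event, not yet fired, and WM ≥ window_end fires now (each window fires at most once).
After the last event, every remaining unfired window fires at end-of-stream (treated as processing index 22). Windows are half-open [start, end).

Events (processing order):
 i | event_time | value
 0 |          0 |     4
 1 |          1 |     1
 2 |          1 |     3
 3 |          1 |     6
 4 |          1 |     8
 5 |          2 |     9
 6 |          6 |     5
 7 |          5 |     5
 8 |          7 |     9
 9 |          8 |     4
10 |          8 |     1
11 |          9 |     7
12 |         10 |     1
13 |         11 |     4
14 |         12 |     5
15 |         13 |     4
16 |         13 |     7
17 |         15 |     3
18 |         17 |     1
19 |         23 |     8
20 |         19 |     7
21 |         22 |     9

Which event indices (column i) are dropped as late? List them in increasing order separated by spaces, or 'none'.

none

i=0 t=0 v=4: → [0,2); WM=-3
i=1 t=1 v=1: → [0,3); WM=-2
i=2 t=1 v=3: → [0,3); WM=-2
i=3 t=1 v=6: → [0,3); WM=-2
i=4 t=1 v=8: → [0,3); WM=-2
i=5 t=2 v=9: → [0,4); WM=-1
i=6 t=6 v=5: → [6,8); WM=3
i=7 t=5 v=5: → [5,8); WM=3
i=8 t=7 v=9: → [5,9); WM=4
i=9 t=8 v=4: → [5,10); WM=5
i=10 t=8 v=1: → [5,10); WM=5
i=11 t=9 v=7: → [5,11); WM=6
i=12 t=10 v=1: → [5,12); WM=7
i=13 t=11 v=4: → [5,13); WM=8
i=14 t=12 v=5: → [5,14); WM=9
i=15 t=13 v=4: → [5,15); WM=10
i=16 t=13 v=7: → [5,15); WM=10
i=17 t=15 v=3: → [15,17); WM=12
i=18 t=17 v=1: → [17,19); WM=14
i=19 t=23 v=8: → [23,25); WM=20
i=20 t=19 v=7: → [19,21); WM=20
i=21 t=22 v=9: → [22,25); WM=20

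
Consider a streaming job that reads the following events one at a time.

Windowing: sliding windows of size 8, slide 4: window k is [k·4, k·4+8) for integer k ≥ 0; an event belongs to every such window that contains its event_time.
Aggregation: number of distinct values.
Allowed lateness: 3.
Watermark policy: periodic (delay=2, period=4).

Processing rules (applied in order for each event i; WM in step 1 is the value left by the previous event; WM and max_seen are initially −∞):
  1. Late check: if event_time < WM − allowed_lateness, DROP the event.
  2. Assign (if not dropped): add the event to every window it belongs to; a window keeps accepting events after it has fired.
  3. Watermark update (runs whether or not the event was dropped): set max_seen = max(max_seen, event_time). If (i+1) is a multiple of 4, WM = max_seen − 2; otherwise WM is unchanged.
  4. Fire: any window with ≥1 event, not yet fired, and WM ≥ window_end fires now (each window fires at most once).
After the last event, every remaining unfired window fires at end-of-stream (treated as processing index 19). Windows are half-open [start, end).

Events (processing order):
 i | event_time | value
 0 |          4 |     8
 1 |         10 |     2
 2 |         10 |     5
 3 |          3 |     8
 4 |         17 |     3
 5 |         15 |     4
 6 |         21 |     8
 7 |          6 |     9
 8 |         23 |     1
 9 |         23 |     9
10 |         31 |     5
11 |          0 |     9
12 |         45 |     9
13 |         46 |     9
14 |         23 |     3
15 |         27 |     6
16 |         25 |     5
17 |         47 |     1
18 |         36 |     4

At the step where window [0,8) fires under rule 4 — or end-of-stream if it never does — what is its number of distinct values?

1

i=0 t=4 v=8: → [4,12),[0,8); WM=−∞
i=1 t=10 v=2: → [8,16),[4,12); WM=−∞
i=2 t=10 v=5: → [8,16),[4,12); WM=−∞
i=3 t=3 v=8: → [0,8); WM=8; [0,8) fires=1
i=4 t=17 v=3: → [16,24),[12,20); WM=8
i=5 t=15 v=4: → [12,20),[8,16); WM=8
i=6 t=21 v=8: → [20,28),[16,24); WM=8
i=7 t=6 v=9: → [4,12),[0,8); WM=19; [4,12) fires=4 [8,16) fires=3
i=8 t=23 v=1: → [20,28),[16,24); WM=19
i=9 t=23 v=9: → [20,28),[16,24); WM=19
i=10 t=31 v=5: → [28,36),[24,32); WM=19
i=11 t=0 v=9: DROP (t<19-3); WM=29; [12,20) fires=2 [16,24) fires=4 [20,28) fires=3
i=12 t=45 v=9: → [44,52),[40,48); WM=29
i=13 t=46 v=9: → [44,52),[40,48); WM=29
i=14 t=23 v=3: DROP (t<29-3); WM=29
i=15 t=27 v=6: → [24,32),[20,28); WM=44; [24,32) fires=2 [28,36) fires=1
i=16 t=25 v=5: DROP (t<44-3); WM=44
i=17 t=47 v=1: → [44,52),[40,48); WM=44
i=18 t=36 v=4: DROP (t<44-3); WM=44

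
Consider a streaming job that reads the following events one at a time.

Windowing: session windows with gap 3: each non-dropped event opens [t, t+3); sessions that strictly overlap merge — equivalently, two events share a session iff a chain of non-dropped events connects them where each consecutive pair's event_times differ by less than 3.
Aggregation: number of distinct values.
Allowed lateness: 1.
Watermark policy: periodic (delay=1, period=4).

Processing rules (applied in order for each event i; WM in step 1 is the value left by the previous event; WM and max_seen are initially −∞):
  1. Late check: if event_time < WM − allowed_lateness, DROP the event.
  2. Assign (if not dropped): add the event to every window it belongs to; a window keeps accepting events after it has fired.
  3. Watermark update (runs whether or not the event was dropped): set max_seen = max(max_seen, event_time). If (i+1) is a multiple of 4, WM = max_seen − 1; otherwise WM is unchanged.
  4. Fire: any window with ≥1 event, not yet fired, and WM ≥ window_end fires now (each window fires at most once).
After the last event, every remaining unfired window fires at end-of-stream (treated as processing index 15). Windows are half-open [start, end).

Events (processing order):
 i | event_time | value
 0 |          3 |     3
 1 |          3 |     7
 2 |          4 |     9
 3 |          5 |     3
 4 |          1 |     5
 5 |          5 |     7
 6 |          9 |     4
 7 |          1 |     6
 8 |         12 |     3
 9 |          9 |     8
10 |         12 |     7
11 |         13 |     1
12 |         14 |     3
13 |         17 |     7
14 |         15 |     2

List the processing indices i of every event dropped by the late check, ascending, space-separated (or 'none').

i=0 t=3 v=3: → [3,6); WM=−∞
i=1 t=3 v=7: → [3,6); WM=−∞
i=2 t=4 v=9: → [3,7); WM=−∞
i=3 t=5 v=3: → [3,8); WM=4
i=4 t=1 v=5: DROP (t<4-1); WM=4
i=5 t=5 v=7: → [3,8); WM=4
i=6 t=9 v=4: → [9,12); WM=4
i=7 t=1 v=6: DROP (t<4-1); WM=8
i=8 t=12 v=3: → [12,15); WM=8
i=9 t=9 v=8: → [9,12); WM=8
i=10 t=12 v=7: → [12,15); WM=8
i=11 t=13 v=1: → [12,16); WM=12
i=12 t=14 v=3: → [12,17); WM=12
i=13 t=17 v=7: → [17,20); WM=12
i=14 t=15 v=2: → [12,20); WM=12

4 7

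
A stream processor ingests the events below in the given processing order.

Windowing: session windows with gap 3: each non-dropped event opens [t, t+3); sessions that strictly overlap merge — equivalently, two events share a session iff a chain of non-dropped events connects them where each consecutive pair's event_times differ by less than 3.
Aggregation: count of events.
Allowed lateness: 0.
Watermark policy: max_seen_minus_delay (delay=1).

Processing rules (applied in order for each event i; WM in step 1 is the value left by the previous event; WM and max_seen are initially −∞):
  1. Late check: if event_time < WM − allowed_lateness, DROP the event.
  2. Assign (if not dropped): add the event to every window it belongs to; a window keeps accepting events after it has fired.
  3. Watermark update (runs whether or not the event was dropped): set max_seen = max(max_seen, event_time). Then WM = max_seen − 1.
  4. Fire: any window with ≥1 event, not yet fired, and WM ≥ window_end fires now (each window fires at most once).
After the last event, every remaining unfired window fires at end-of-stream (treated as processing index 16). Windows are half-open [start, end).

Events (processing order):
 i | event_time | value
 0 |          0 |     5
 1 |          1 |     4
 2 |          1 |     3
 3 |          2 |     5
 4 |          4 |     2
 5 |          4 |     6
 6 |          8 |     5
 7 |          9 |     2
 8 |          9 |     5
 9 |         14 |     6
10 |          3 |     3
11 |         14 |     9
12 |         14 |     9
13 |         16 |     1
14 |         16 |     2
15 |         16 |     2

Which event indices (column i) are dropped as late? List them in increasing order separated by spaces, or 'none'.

i=0 t=0 v=5: → [0,3); WM=-1
i=1 t=1 v=4: → [0,4); WM=0
i=2 t=1 v=3: → [0,4); WM=0
i=3 t=2 v=5: → [0,5); WM=1
i=4 t=4 v=2: → [0,7); WM=3
i=5 t=4 v=6: → [0,7); WM=3
i=6 t=8 v=5: → [8,11); WM=7
i=7 t=9 v=2: → [8,12); WM=8
i=8 t=9 v=5: → [8,12); WM=8
i=9 t=14 v=6: → [14,17); WM=13
i=10 t=3 v=3: DROP (t<13-0); WM=13
i=11 t=14 v=9: → [14,17); WM=13
i=12 t=14 v=9: → [14,17); WM=13
i=13 t=16 v=1: → [14,19); WM=15
i=14 t=16 v=2: → [14,19); WM=15
i=15 t=16 v=2: → [14,19); WM=15

10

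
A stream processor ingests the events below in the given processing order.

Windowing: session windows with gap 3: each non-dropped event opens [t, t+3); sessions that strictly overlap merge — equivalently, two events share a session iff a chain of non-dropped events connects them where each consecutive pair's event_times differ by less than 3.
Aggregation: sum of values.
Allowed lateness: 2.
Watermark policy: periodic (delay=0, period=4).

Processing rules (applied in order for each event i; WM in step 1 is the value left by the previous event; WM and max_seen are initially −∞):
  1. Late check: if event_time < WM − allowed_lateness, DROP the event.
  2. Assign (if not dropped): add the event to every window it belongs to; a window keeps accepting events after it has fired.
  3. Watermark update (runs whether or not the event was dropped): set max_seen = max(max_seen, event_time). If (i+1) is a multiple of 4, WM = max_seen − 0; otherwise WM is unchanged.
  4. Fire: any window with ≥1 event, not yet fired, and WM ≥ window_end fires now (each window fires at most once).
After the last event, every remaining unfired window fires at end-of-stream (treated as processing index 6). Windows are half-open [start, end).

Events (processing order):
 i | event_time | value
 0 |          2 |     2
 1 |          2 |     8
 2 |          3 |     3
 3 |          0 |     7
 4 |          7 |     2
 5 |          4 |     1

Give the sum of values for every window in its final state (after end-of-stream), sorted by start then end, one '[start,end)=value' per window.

i=0 t=2 v=2: → [2,5); WM=−∞
i=1 t=2 v=8: → [2,5); WM=−∞
i=2 t=3 v=3: → [2,6); WM=−∞
i=3 t=0 v=7: → [0,6); WM=3
i=4 t=7 v=2: → [7,10); WM=3
i=5 t=4 v=1: → [0,7); WM=3

[0,7)=21 [7,10)=2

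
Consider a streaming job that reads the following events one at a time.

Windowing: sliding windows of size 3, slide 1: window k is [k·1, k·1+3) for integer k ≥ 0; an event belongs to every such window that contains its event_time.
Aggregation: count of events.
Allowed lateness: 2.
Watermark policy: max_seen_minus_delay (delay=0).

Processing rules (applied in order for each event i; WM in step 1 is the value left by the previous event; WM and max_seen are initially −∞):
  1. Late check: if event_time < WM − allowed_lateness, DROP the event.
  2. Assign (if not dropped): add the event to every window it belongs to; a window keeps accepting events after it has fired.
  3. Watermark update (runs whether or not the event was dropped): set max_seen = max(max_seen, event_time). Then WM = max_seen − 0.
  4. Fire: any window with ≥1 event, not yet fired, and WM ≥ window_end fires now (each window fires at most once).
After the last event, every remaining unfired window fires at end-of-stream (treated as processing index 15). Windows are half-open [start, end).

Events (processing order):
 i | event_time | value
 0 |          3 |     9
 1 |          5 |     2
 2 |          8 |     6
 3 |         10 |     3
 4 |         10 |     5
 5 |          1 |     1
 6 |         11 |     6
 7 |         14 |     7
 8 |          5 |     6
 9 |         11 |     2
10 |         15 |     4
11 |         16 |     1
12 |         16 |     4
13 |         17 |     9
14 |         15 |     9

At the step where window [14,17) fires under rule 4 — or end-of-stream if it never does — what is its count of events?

i=0 t=3 v=9: → [3,6),[2,5),[1,4); WM=3
i=1 t=5 v=2: → [5,8),[4,7),[3,6); WM=5; [1,4) fires=1 [2,5) fires=1
i=2 t=8 v=6: → [8,11),[7,10),[6,9); WM=8; [3,6) fires=2 [4,7) fires=1 [5,8) fires=1
i=3 t=10 v=3: → [10,13),[9,12),[8,11); WM=10; [6,9) fires=1 [7,10) fires=1
i=4 t=10 v=5: → [10,13),[9,12),[8,11); WM=10
i=5 t=1 v=1: DROP (t<10-2); WM=10
i=6 t=11 v=6: → [11,14),[10,13),[9,12); WM=11; [8,11) fires=3
i=7 t=14 v=7: → [14,17),[13,16),[12,15); WM=14; [9,12) fires=3 [10,13) fires=3 [11,14) fires=1
i=8 t=5 v=6: DROP (t<14-2); WM=14
i=9 t=11 v=2: DROP (t<14-2); WM=14
i=10 t=15 v=4: → [15,18),[14,17),[13,16); WM=15; [12,15) fires=1
i=11 t=16 v=1: → [16,19),[15,18),[14,17); WM=16; [13,16) fires=2
i=12 t=16 v=4: → [16,19),[15,18),[14,17); WM=16
i=13 t=17 v=9: → [17,20),[16,19),[15,18); WM=17; [14,17) fires=4
i=14 t=15 v=9: → [15,18),[14,17),[13,16); WM=17

4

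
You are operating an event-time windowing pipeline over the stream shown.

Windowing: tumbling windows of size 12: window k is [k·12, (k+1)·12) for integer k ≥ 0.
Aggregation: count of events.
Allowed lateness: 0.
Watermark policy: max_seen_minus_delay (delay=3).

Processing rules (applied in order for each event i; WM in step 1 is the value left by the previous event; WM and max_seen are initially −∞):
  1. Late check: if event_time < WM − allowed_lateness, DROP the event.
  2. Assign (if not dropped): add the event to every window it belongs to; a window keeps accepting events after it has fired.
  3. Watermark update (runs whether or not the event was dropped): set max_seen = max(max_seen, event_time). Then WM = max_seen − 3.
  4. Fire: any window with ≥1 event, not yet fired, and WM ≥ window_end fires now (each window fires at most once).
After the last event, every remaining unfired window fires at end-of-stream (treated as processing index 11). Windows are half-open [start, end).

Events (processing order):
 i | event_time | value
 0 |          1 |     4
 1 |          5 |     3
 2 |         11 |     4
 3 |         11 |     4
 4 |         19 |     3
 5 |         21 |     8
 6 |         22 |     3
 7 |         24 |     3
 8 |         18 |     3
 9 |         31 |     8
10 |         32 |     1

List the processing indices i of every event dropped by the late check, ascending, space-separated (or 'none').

8

i=0 t=1 v=4: → [0,12); WM=-2
i=1 t=5 v=3: → [0,12); WM=2
i=2 t=11 v=4: → [0,12); WM=8
i=3 t=11 v=4: → [0,12); WM=8
i=4 t=19 v=3: → [12,24); WM=16; [0,12) fires=4
i=5 t=21 v=8: → [12,24); WM=18
i=6 t=22 v=3: → [12,24); WM=19
i=7 t=24 v=3: → [24,36); WM=21
i=8 t=18 v=3: DROP (t<21-0); WM=21
i=9 t=31 v=8: → [24,36); WM=28; [12,24) fires=3
i=10 t=32 v=1: → [24,36); WM=29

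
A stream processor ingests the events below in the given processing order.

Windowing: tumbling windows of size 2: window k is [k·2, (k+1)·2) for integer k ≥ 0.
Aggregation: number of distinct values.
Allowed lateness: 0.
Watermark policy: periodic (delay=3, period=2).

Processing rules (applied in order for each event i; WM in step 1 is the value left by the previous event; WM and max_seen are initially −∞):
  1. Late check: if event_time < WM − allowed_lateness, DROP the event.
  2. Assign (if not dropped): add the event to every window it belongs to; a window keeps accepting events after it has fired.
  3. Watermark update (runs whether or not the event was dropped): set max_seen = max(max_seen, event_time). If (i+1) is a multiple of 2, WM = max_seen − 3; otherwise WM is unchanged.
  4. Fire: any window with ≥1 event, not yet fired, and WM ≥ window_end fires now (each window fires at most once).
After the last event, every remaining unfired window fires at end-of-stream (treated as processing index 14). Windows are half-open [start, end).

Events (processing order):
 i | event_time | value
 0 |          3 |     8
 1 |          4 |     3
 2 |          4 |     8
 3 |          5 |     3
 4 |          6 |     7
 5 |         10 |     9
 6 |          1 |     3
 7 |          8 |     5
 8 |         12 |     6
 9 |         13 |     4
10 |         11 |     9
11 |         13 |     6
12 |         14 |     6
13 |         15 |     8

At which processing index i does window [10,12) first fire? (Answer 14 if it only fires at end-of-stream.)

13

i=0 t=3 v=8: → [2,4); WM=−∞
i=1 t=4 v=3: → [4,6); WM=1
i=2 t=4 v=8: → [4,6); WM=1
i=3 t=5 v=3: → [4,6); WM=2
i=4 t=6 v=7: → [6,8); WM=2
i=5 t=10 v=9: → [10,12); WM=7; [2,4) fires=1 [4,6) fires=2
i=6 t=1 v=3: DROP (t<7-0); WM=7
i=7 t=8 v=5: → [8,10); WM=7
i=8 t=12 v=6: → [12,14); WM=7
i=9 t=13 v=4: → [12,14); WM=10; [6,8) fires=1 [8,10) fires=1
i=10 t=11 v=9: → [10,12); WM=10
i=11 t=13 v=6: → [12,14); WM=10
i=12 t=14 v=6: → [14,16); WM=10
i=13 t=15 v=8: → [14,16); WM=12; [10,12) fires=1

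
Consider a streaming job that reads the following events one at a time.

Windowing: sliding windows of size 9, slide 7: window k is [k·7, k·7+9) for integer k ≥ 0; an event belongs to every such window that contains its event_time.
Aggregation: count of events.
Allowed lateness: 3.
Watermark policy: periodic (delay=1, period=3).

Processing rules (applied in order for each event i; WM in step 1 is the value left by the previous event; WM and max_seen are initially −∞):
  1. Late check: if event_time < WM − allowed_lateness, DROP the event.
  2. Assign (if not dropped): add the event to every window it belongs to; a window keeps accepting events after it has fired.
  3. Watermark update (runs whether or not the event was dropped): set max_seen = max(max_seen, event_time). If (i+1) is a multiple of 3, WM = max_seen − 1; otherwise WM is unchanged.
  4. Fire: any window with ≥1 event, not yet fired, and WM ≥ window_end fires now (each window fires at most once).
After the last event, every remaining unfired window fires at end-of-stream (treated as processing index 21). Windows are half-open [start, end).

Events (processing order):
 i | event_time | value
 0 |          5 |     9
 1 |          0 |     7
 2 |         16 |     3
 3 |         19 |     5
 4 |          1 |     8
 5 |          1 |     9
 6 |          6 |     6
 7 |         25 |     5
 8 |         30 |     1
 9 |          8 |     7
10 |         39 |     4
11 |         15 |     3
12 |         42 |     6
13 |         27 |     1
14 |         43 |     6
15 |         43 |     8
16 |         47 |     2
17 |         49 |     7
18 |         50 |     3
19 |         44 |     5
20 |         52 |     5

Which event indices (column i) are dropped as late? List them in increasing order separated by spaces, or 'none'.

4 5 6 9 11 13 19

i=0 t=5 v=9: → [0,9); WM=−∞
i=1 t=0 v=7: → [0,9); WM=−∞
i=2 t=16 v=3: → [14,23); WM=15; [0,9) fires=2
i=3 t=19 v=5: → [14,23); WM=15
i=4 t=1 v=8: DROP (t<15-3); WM=15
i=5 t=1 v=9: DROP (t<15-3); WM=18
i=6 t=6 v=6: DROP (t<18-3); WM=18
i=7 t=25 v=5: → [21,30); WM=18
i=8 t=30 v=1: → [28,37); WM=29; [14,23) fires=2
i=9 t=8 v=7: DROP (t<29-3); WM=29
i=10 t=39 v=4: → [35,44); WM=29
i=11 t=15 v=3: DROP (t<29-3); WM=38; [21,30) fires=1 [28,37) fires=1
i=12 t=42 v=6: → [42,51),[35,44); WM=38
i=13 t=27 v=1: DROP (t<38-3); WM=38
i=14 t=43 v=6: → [42,51),[35,44); WM=42
i=15 t=43 v=8: → [42,51),[35,44); WM=42
i=16 t=47 v=2: → [42,51); WM=42
i=17 t=49 v=7: → [49,58),[42,51); WM=48; [35,44) fires=4
i=18 t=50 v=3: → [49,58),[42,51); WM=48
i=19 t=44 v=5: DROP (t<48-3); WM=48
i=20 t=52 v=5: → [49,58); WM=51; [42,51) fires=6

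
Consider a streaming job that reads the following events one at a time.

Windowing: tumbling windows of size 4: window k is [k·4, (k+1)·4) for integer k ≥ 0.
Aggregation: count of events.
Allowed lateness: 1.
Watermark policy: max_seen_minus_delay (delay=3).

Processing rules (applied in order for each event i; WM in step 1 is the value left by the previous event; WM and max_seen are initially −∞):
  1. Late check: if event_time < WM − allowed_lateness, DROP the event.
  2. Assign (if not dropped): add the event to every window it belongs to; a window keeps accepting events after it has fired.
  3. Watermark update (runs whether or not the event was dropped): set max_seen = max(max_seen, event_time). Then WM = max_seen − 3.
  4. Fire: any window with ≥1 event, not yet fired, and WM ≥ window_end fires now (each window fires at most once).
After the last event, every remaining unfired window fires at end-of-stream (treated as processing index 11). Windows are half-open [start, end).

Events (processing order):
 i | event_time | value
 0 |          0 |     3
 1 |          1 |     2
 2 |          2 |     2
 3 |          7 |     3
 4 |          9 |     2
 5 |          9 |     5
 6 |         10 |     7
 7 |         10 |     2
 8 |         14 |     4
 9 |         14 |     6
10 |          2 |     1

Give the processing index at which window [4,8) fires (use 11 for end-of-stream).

i=0 t=0 v=3: → [0,4); WM=-3
i=1 t=1 v=2: → [0,4); WM=-2
i=2 t=2 v=2: → [0,4); WM=-1
i=3 t=7 v=3: → [4,8); WM=4; [0,4) fires=3
i=4 t=9 v=2: → [8,12); WM=6
i=5 t=9 v=5: → [8,12); WM=6
i=6 t=10 v=7: → [8,12); WM=7
i=7 t=10 v=2: → [8,12); WM=7
i=8 t=14 v=4: → [12,16); WM=11; [4,8) fires=1
i=9 t=14 v=6: → [12,16); WM=11
i=10 t=2 v=1: DROP (t<11-1); WM=11

8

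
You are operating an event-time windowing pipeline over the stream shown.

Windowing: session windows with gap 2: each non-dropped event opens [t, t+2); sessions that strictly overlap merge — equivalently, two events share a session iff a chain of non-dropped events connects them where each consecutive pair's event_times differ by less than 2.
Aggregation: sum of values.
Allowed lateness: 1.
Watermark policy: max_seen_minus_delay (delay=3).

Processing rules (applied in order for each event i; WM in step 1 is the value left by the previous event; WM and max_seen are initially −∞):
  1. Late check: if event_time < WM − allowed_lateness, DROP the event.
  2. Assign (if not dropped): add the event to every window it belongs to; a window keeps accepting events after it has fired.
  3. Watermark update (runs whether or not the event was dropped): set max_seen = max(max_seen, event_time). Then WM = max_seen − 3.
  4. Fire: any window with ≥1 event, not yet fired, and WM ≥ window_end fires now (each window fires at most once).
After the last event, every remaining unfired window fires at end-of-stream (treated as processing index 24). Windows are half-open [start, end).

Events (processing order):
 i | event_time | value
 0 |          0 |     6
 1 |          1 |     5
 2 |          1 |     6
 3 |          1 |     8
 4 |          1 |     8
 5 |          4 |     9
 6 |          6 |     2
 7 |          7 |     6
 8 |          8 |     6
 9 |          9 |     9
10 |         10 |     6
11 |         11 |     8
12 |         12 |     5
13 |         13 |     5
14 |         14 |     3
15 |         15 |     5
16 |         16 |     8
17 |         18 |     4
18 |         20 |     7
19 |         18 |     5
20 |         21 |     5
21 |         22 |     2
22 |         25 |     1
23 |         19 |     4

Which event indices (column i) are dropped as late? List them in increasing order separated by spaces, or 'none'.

i=0 t=0 v=6: → [0,2); WM=-3
i=1 t=1 v=5: → [0,3); WM=-2
i=2 t=1 v=6: → [0,3); WM=-2
i=3 t=1 v=8: → [0,3); WM=-2
i=4 t=1 v=8: → [0,3); WM=-2
i=5 t=4 v=9: → [4,6); WM=1
i=6 t=6 v=2: → [6,8); WM=3
i=7 t=7 v=6: → [6,9); WM=4
i=8 t=8 v=6: → [6,10); WM=5
i=9 t=9 v=9: → [6,11); WM=6
i=10 t=10 v=6: → [6,12); WM=7
i=11 t=11 v=8: → [6,13); WM=8
i=12 t=12 v=5: → [6,14); WM=9
i=13 t=13 v=5: → [6,15); WM=10
i=14 t=14 v=3: → [6,16); WM=11
i=15 t=15 v=5: → [6,17); WM=12
i=16 t=16 v=8: → [6,18); WM=13
i=17 t=18 v=4: → [18,20); WM=15
i=18 t=20 v=7: → [20,22); WM=17
i=19 t=18 v=5: → [18,20); WM=17
i=20 t=21 v=5: → [20,23); WM=18
i=21 t=22 v=2: → [20,24); WM=19
i=22 t=25 v=1: → [25,27); WM=22
i=23 t=19 v=4: DROP (t<22-1); WM=22

23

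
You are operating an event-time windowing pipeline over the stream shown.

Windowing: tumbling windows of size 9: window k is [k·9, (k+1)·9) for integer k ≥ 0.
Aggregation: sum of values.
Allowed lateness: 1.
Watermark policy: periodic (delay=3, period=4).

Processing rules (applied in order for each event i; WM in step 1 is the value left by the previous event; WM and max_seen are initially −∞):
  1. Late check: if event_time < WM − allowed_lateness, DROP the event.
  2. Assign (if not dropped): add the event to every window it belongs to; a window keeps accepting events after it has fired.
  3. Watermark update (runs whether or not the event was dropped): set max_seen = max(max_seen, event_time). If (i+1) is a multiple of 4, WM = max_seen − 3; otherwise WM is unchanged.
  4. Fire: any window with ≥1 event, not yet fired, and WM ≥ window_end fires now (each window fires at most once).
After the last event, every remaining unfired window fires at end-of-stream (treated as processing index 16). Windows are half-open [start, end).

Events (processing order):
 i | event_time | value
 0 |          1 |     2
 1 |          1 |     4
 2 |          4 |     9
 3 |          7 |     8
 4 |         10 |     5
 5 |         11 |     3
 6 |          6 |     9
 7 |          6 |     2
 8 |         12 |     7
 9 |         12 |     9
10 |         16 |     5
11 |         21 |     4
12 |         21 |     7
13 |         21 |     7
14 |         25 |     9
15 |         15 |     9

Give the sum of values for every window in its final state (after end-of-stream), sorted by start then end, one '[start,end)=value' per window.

i=0 t=1 v=2: → [0,9); WM=−∞
i=1 t=1 v=4: → [0,9); WM=−∞
i=2 t=4 v=9: → [0,9); WM=−∞
i=3 t=7 v=8: → [0,9); WM=4
i=4 t=10 v=5: → [9,18); WM=4
i=5 t=11 v=3: → [9,18); WM=4
i=6 t=6 v=9: → [0,9); WM=4
i=7 t=6 v=2: → [0,9); WM=8
i=8 t=12 v=7: → [9,18); WM=8
i=9 t=12 v=9: → [9,18); WM=8
i=10 t=16 v=5: → [9,18); WM=8
i=11 t=21 v=4: → [18,27); WM=18; [0,9) fires=34 [9,18) fires=29
i=12 t=21 v=7: → [18,27); WM=18
i=13 t=21 v=7: → [18,27); WM=18
i=14 t=25 v=9: → [18,27); WM=18
i=15 t=15 v=9: DROP (t<18-1); WM=22

[0,9)=34 [9,18)=29 [18,27)=27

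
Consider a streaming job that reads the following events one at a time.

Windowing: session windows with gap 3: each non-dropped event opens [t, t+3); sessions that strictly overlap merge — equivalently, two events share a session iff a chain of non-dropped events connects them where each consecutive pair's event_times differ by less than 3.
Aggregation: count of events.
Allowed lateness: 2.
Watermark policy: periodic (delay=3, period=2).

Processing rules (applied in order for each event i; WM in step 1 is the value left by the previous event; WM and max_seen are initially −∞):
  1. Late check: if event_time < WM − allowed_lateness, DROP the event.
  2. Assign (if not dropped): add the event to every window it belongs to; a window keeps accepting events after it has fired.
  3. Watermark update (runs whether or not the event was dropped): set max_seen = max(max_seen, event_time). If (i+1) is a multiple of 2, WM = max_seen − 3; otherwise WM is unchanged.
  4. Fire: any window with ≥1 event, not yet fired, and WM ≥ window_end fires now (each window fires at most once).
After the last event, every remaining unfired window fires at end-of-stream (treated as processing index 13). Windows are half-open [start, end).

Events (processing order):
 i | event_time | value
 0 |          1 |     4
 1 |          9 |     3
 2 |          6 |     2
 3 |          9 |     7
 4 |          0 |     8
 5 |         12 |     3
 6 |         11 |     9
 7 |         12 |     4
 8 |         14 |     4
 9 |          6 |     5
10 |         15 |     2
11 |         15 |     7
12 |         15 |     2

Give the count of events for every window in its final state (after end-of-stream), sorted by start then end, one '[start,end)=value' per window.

i=0 t=1 v=4: → [1,4); WM=−∞
i=1 t=9 v=3: → [9,12); WM=6
i=2 t=6 v=2: → [6,9); WM=6
i=3 t=9 v=7: → [9,12); WM=6
i=4 t=0 v=8: DROP (t<6-2); WM=6
i=5 t=12 v=3: → [12,15); WM=9
i=6 t=11 v=9: → [9,15); WM=9
i=7 t=12 v=4: → [9,15); WM=9
i=8 t=14 v=4: → [9,17); WM=9
i=9 t=6 v=5: DROP (t<9-2); WM=11
i=10 t=15 v=2: → [9,18); WM=11
i=11 t=15 v=7: → [9,18); WM=12
i=12 t=15 v=2: → [9,18); WM=12

[1,4)=1 [6,9)=1 [9,18)=9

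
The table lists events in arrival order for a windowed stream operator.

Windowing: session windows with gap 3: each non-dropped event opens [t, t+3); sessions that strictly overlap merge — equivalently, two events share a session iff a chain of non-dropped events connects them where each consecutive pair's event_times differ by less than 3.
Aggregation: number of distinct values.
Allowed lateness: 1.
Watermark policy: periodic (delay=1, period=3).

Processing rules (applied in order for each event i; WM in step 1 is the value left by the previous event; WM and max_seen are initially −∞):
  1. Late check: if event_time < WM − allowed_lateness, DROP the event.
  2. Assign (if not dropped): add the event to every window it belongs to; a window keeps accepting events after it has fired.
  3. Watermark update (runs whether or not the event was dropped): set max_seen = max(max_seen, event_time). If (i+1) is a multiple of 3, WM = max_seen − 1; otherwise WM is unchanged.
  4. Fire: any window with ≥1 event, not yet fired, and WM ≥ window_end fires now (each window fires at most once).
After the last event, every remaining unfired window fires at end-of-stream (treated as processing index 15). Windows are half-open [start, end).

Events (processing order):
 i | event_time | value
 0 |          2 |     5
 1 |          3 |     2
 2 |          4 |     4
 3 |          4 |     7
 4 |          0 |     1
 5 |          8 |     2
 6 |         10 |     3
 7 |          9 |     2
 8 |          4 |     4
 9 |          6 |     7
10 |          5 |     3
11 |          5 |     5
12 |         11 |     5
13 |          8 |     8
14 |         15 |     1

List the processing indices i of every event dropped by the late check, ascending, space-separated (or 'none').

4 8 9 10 11

i=0 t=2 v=5: → [2,5); WM=−∞
i=1 t=3 v=2: → [2,6); WM=−∞
i=2 t=4 v=4: → [2,7); WM=3
i=3 t=4 v=7: → [2,7); WM=3
i=4 t=0 v=1: DROP (t<3-1); WM=3
i=5 t=8 v=2: → [8,11); WM=7
i=6 t=10 v=3: → [8,13); WM=7
i=7 t=9 v=2: → [8,13); WM=7
i=8 t=4 v=4: DROP (t<7-1); WM=9
i=9 t=6 v=7: DROP (t<9-1); WM=9
i=10 t=5 v=3: DROP (t<9-1); WM=9
i=11 t=5 v=5: DROP (t<9-1); WM=9
i=12 t=11 v=5: → [8,14); WM=9
i=13 t=8 v=8: → [8,14); WM=9
i=14 t=15 v=1: → [15,18); WM=14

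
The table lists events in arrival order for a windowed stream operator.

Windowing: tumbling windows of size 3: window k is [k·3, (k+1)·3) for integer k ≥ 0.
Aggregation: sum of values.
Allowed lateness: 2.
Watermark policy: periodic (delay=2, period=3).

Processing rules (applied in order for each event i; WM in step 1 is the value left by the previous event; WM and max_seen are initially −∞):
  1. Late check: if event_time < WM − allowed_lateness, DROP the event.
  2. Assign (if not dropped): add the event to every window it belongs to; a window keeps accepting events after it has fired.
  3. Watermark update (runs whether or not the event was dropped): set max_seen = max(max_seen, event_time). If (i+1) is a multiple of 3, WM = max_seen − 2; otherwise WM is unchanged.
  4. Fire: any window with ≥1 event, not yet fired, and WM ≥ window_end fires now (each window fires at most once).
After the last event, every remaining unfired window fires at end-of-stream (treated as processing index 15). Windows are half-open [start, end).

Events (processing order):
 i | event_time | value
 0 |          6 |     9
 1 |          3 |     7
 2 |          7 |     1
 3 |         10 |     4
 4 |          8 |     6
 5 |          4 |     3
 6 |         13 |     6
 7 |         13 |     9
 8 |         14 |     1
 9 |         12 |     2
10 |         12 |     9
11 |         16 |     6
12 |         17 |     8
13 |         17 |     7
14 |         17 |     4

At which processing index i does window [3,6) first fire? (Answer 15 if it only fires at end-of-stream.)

i=0 t=6 v=9: → [6,9); WM=−∞
i=1 t=3 v=7: → [3,6); WM=−∞
i=2 t=7 v=1: → [6,9); WM=5
i=3 t=10 v=4: → [9,12); WM=5
i=4 t=8 v=6: → [6,9); WM=5
i=5 t=4 v=3: → [3,6); WM=8; [3,6) fires=10
i=6 t=13 v=6: → [12,15); WM=8
i=7 t=13 v=9: → [12,15); WM=8
i=8 t=14 v=1: → [12,15); WM=12; [6,9) fires=16 [9,12) fires=4
i=9 t=12 v=2: → [12,15); WM=12
i=10 t=12 v=9: → [12,15); WM=12
i=11 t=16 v=6: → [15,18); WM=14
i=12 t=17 v=8: → [15,18); WM=14
i=13 t=17 v=7: → [15,18); WM=14
i=14 t=17 v=4: → [15,18); WM=15; [12,15) fires=27

5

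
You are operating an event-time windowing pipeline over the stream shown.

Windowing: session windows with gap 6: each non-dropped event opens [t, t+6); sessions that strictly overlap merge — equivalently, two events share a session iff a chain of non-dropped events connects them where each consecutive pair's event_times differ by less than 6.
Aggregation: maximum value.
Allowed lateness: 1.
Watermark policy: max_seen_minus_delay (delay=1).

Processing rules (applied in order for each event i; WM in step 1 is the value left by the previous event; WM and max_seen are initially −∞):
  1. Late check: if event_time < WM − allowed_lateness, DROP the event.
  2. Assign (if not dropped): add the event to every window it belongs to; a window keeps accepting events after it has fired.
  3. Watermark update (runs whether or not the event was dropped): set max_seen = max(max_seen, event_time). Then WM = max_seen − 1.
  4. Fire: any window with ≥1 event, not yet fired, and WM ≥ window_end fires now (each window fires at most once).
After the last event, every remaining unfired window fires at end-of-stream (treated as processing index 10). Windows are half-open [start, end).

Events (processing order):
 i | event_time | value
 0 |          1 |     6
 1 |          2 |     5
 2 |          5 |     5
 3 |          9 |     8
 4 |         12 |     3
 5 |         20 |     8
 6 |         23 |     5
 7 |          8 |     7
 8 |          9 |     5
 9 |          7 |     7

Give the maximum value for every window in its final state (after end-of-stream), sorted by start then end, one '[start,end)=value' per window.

[1,18)=8 [20,29)=8

i=0 t=1 v=6: → [1,7); WM=0
i=1 t=2 v=5: → [1,8); WM=1
i=2 t=5 v=5: → [1,11); WM=4
i=3 t=9 v=8: → [1,15); WM=8
i=4 t=12 v=3: → [1,18); WM=11
i=5 t=20 v=8: → [20,26); WM=19
i=6 t=23 v=5: → [20,29); WM=22
i=7 t=8 v=7: DROP (t<22-1); WM=22
i=8 t=9 v=5: DROP (t<22-1); WM=22
i=9 t=7 v=7: DROP (t<22-1); WM=22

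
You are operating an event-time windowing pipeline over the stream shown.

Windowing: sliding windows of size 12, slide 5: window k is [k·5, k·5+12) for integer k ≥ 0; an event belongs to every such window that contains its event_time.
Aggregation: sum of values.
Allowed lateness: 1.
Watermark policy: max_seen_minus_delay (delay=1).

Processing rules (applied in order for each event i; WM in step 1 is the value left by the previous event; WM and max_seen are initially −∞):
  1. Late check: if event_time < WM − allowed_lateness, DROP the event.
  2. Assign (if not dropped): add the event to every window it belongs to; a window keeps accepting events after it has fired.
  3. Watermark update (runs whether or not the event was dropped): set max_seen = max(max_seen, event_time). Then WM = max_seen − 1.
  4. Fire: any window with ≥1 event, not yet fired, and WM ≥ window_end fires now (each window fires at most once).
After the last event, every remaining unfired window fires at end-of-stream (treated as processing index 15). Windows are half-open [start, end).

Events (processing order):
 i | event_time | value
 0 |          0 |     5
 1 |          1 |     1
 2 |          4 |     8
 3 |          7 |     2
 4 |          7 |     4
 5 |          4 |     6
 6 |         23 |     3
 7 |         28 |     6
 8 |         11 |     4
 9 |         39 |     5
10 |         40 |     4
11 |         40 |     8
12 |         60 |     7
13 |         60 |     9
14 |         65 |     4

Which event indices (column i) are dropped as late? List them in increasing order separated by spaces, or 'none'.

i=0 t=0 v=5: → [0,12); WM=-1
i=1 t=1 v=1: → [0,12); WM=0
i=2 t=4 v=8: → [0,12); WM=3
i=3 t=7 v=2: → [5,17),[0,12); WM=6
i=4 t=7 v=4: → [5,17),[0,12); WM=6
i=5 t=4 v=6: DROP (t<6-1); WM=6
i=6 t=23 v=3: → [20,32),[15,27); WM=22; [0,12) fires=20 [5,17) fires=6
i=7 t=28 v=6: → [25,37),[20,32); WM=27; [15,27) fires=3
i=8 t=11 v=4: DROP (t<27-1); WM=27
i=9 t=39 v=5: → [35,47),[30,42); WM=38; [20,32) fires=9 [25,37) fires=6
i=10 t=40 v=4: → [40,52),[35,47),[30,42); WM=39
i=11 t=40 v=8: → [40,52),[35,47),[30,42); WM=39
i=12 t=60 v=7: → [60,72),[55,67),[50,62); WM=59; [30,42) fires=17 [35,47) fires=17 [40,52) fires=12
i=13 t=60 v=9: → [60,72),[55,67),[50,62); WM=59
i=14 t=65 v=4: → [65,77),[60,72),[55,67); WM=64; [50,62) fires=16

5 8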